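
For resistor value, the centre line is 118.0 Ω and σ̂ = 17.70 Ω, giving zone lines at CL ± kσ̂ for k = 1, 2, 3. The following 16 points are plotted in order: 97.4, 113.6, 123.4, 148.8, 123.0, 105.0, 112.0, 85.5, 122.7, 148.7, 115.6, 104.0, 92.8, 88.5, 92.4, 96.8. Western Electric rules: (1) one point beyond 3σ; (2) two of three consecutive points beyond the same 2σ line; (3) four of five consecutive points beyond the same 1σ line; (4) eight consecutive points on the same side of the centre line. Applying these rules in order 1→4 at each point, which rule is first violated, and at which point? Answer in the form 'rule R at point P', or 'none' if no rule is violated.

rule 3 at point 16

Zone of each point (C = within 1σ̂, B = 1σ̂–2σ̂, A = 2σ̂–3σ̂, * = beyond 3σ̂; sign = side of CL): 1:-B, 2:-C, 3:+C, 4:+B, 5:+C, 6:-C, 7:-C, 8:-B, 9:+C, 10:+B, 11:-C, 12:-C, 13:-B, 14:-B, 15:-B, 16:-B
Rule 3 (four of five consecutive points beyond the same 1σ limit) is satisfied at point 16.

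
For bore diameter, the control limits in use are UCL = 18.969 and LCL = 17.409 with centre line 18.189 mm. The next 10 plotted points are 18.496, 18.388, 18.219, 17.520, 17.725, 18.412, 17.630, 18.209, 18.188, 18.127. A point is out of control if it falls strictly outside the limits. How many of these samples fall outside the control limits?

0

All 10 points lie within [17.409, 18.969].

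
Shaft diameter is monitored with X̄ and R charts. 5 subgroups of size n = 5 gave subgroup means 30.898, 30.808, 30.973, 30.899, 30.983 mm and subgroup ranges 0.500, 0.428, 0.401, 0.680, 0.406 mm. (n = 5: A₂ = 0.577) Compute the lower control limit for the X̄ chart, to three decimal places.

X̄̄ = (30.898 + 30.808 + 30.973 + 30.899 + 30.983) / 5 = 154.5610 / 5 = 30.9122
R̄ = (0.500 + 0.428 + 0.401 + 0.680 + 0.406) / 5 = 2.4150 / 5 = 0.4830
LCL = X̄̄ − A₂·R̄ = 30.9122 − 0.577 × 0.4830 = 30.6335

30.634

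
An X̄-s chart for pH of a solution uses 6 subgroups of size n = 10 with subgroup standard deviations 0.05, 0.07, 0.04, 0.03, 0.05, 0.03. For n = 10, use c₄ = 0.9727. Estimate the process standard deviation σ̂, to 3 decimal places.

0.046

s̄ = (0.05 + 0.07 + 0.04 + 0.03 + 0.05 + 0.03) / 6 = 0.0450
σ̂ = s̄ / c₄ = 0.0450 / 0.9727 = 0.0463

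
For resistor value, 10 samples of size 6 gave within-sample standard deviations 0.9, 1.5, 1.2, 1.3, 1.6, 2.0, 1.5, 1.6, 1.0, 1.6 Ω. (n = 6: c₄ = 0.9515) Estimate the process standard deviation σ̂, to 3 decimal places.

1.492

s̄ = (0.9 + 1.5 + 1.2 + 1.3 + 1.6 + 2.0 + 1.5 + 1.6 + 1.0 + 1.6) / 10 = 1.4200
σ̂ = s̄ / c₄ = 1.4200 / 0.9515 = 1.4924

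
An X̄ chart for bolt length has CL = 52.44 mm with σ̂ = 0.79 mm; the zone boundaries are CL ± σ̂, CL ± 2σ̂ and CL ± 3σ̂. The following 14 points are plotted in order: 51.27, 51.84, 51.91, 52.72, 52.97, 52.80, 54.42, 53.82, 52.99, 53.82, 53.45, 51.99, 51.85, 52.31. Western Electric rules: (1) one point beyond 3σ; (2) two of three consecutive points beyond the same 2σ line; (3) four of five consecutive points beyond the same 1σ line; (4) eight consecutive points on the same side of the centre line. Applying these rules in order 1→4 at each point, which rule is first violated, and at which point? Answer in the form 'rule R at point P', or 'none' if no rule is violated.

rule 3 at point 11

Zone of each point (C = within 1σ̂, B = 1σ̂–2σ̂, A = 2σ̂–3σ̂, * = beyond 3σ̂; sign = side of CL): 1:-B, 2:-C, 3:-C, 4:+C, 5:+C, 6:+C, 7:+A, 8:+B, 9:+C, 10:+B, 11:+B, 12:-C, 13:-C, 14:-C
Rule 3 (four of five consecutive points beyond the same 1σ limit) is satisfied at point 11.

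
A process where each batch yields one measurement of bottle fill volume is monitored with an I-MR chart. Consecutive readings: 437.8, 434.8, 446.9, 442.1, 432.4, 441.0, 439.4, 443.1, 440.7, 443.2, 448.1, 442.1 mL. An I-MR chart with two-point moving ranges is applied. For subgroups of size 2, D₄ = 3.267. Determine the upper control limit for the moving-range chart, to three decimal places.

Moving ranges: 3.0, 12.1, 4.8, 9.7, 8.6, 1.6, 3.7, 2.4, 2.5, 4.9, 6.0; M̄R̄ = 59.3000 / 11 = 5.3909
UCL_MR = D₄·M̄R̄ = 3.267 × 5.3909 = 17.6121

17.612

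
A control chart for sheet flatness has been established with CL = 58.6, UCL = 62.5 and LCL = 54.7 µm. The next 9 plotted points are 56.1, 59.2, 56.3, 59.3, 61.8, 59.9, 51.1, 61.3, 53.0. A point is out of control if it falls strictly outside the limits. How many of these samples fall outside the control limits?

2

Compare each point to [54.7, 62.5]: sample 7 = 51.1 < LCL; sample 9 = 53.0 < LCL.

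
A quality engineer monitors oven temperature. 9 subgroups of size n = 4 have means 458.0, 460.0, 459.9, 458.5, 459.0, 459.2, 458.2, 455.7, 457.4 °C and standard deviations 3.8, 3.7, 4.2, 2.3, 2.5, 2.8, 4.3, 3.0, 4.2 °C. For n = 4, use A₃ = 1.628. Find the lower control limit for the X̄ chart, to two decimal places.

X̄̄ = (458.0 + 460.0 + 459.9 + 458.5 + 459.0 + 459.2 + 458.2 + 455.7 + 457.4) / 9 = 458.4333
s̄ = (3.8 + 3.7 + 4.2 + 2.3 + 2.5 + 2.8 + 4.3 + 3.0 + 4.2) / 9 = 3.4222
LCL = X̄̄ − A₃·s̄ = 458.4333 − 1.628 × 3.4222 = 452.8620

452.86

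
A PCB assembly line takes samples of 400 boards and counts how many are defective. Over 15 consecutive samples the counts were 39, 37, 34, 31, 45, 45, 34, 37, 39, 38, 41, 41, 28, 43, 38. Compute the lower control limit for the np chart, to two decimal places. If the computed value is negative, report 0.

20.41

p̄ = Σdᵢ / (k·n) = 570 / (15 × 400) = 0.09500
LCL = np̄ − 3·√(np̄(1−p̄)) = 38.0000 − 3 × 5.8643 = 20.4071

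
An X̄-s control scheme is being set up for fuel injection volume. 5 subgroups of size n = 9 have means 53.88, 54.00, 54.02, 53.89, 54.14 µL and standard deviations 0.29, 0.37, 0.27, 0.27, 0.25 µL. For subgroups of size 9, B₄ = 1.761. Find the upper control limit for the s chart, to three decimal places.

0.511

s̄ = (0.29 + 0.37 + 0.27 + 0.27 + 0.25) / 5 = 0.2900
UCL_s = B₄·s̄ = 1.761 × 0.2900 = 0.5107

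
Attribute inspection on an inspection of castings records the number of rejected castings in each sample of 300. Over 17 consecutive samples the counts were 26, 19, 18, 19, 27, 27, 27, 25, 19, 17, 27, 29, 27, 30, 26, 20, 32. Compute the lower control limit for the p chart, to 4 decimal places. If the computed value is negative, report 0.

p̄ = Σdᵢ / (k·n) = 415 / (17 × 300) = 0.08137
LCL = p̄ − 3·√(p̄(1−p̄)/n) = 0.08137 − 3 × 0.01579 = 0.03402

0.0340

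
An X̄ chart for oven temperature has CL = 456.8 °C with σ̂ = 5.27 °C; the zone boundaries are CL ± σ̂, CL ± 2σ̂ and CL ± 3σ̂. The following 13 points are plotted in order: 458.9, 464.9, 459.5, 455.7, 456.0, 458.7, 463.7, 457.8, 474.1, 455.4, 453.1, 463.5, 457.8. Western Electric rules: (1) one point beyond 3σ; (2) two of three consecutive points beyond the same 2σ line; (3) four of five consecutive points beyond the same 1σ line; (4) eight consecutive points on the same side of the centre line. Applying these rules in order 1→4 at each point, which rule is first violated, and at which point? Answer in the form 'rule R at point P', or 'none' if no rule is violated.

Zone of each point (C = within 1σ̂, B = 1σ̂–2σ̂, A = 2σ̂–3σ̂, * = beyond 3σ̂; sign = side of CL): 1:+C, 2:+B, 3:+C, 4:-C, 5:-C, 6:+C, 7:+B, 8:+C, 9:+*, 10:-C, 11:-C, 12:+B, 13:+C
Rule 1 (one point beyond the 3σ limits) is satisfied at point 9.

rule 1 at point 9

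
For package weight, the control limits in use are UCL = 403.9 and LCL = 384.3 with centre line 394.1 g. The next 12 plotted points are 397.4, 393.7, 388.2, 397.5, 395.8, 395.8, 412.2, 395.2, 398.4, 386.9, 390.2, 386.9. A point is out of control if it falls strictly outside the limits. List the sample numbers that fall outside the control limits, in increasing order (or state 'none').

Compare each point to [384.3, 403.9]: sample 7 = 412.2 > UCL.

7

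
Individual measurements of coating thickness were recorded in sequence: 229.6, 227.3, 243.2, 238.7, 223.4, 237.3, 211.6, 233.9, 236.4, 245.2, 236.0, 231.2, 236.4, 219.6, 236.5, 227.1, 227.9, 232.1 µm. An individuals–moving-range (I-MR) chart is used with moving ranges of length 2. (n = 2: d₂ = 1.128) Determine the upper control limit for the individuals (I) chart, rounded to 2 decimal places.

X̄ = (229.6 + 227.3 + 243.2 + 238.7 + 223.4 + 237.3 + 211.6 + 233.9 + 236.4 + 245.2 + 236.0 + 231.2 + 236.4 + 219.6 + 236.5 + 227.1 + 227.9 + 232.1) / 18 = 231.8556
Moving ranges: 2.3, 15.9, 4.5, 15.3, 13.9, 25.7, 22.3, 2.5, 8.8, 9.2, 4.8, 5.2, 16.8, 16.9, 9.4, 0.8, 4.2; M̄R̄ = 178.5000 / 17 = 10.5000
UCL = X̄ + 3·M̄R̄/d₂ = 231.8556 + 3 × 10.5000 / 1.128 = 259.7811

259.78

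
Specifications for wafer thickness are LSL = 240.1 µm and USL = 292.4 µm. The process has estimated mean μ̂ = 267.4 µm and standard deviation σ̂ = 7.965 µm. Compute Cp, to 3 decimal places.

Cp = (USL − LSL) / (6σ̂) = (292.4 − 240.1) / (6 × 7.965) = 52.3000 / 47.7900 = 1.0944

1.094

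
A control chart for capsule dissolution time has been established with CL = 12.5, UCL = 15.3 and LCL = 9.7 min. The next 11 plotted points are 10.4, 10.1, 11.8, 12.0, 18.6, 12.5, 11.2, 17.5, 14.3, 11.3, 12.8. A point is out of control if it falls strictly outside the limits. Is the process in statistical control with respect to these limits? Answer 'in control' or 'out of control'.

Compare each point to [9.7, 15.3]: sample 5 = 18.6 > UCL; sample 8 = 17.5 > UCL.

out of control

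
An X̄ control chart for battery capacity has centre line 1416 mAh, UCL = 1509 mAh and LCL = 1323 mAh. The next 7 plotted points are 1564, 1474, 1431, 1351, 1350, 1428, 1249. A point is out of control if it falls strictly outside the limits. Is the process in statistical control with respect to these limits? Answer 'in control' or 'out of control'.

out of control

Compare each point to [1323, 1509]: sample 1 = 1564 > UCL; sample 7 = 1249 < LCL.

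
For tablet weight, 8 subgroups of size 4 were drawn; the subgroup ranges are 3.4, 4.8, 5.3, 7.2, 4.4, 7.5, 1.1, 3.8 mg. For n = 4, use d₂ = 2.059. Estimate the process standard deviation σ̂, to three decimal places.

R̄ = (3.4 + 4.8 + 5.3 + 7.2 + 4.4 + 7.5 + 1.1 + 3.8) / 8 = 4.6875
σ̂ = R̄ / d₂ = 4.6875 / 2.059 = 2.2766

2.277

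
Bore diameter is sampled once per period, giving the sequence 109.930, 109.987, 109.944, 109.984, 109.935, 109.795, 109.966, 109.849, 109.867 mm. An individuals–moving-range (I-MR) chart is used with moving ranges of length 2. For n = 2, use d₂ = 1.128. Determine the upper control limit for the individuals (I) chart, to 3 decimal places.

110.129

X̄ = (109.930 + 109.987 + 109.944 + 109.984 + 109.935 + 109.795 + 109.966 + 109.849 + 109.867) / 9 = 109.9174
Moving ranges: 0.057, 0.043, 0.040, 0.049, 0.140, 0.171, 0.117, 0.018; M̄R̄ = 0.6350 / 8 = 0.0794
UCL = X̄ + 3·M̄R̄/d₂ = 109.9174 + 3 × 0.0794 / 1.128 = 110.1285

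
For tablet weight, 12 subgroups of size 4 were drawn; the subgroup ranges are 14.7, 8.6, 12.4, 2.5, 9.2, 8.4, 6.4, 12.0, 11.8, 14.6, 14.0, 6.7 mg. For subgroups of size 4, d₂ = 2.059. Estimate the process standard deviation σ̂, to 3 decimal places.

R̄ = (14.7 + 8.6 + 12.4 + 2.5 + 9.2 + 8.4 + 6.4 + 12.0 + 11.8 + 14.6 + 14.0 + 6.7) / 12 = 10.1083
σ̂ = R̄ / d₂ = 10.1083 / 2.059 = 4.9093

4.909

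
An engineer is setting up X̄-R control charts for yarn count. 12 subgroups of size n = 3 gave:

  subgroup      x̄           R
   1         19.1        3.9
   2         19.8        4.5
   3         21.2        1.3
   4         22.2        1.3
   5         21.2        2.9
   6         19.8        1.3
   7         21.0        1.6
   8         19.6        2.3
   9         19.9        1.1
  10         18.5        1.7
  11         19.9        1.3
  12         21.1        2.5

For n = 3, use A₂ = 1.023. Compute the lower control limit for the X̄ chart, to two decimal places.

18.08

X̄̄ = (19.1 + 19.8 + 21.2 + 22.2 + 21.2 + 19.8 + 21.0 + 19.6 + 19.9 + 18.5 + 19.9 + 21.1) / 12 = 243.3000 / 12 = 20.2750
R̄ = (3.9 + 4.5 + 1.3 + 1.3 + 2.9 + 1.3 + 1.6 + 2.3 + 1.1 + 1.7 + 1.3 + 2.5) / 12 = 25.7000 / 12 = 2.1417
LCL = X̄̄ − A₂·R̄ = 20.2750 − 1.023 × 2.1417 = 18.0841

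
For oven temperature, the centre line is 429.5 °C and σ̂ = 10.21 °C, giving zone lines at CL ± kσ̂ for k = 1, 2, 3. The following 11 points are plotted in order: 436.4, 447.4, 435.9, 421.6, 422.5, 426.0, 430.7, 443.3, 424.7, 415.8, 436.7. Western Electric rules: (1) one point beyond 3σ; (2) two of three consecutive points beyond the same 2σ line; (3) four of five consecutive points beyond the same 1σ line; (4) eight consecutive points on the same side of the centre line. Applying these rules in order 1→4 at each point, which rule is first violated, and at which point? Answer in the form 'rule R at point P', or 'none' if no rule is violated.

Zone of each point (C = within 1σ̂, B = 1σ̂–2σ̂, A = 2σ̂–3σ̂, * = beyond 3σ̂; sign = side of CL): 1:+C, 2:+B, 3:+C, 4:-C, 5:-C, 6:-C, 7:+C, 8:+B, 9:-C, 10:-B, 11:+C
No rule fires across all 11 points.

none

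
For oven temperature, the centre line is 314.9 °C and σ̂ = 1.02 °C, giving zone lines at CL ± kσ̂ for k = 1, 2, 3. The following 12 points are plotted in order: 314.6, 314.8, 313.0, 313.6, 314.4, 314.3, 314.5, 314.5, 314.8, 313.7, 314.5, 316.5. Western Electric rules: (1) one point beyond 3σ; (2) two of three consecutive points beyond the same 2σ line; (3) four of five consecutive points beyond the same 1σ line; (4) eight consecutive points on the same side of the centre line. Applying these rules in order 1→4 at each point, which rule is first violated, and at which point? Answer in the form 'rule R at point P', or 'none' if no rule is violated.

rule 4 at point 8

Zone of each point (C = within 1σ̂, B = 1σ̂–2σ̂, A = 2σ̂–3σ̂, * = beyond 3σ̂; sign = side of CL): 1:-C, 2:-C, 3:-B, 4:-B, 5:-C, 6:-C, 7:-C, 8:-C, 9:-C, 10:-B, 11:-C, 12:+B
Rule 4 (eight consecutive points on the same side of the centre line) is satisfied at point 8.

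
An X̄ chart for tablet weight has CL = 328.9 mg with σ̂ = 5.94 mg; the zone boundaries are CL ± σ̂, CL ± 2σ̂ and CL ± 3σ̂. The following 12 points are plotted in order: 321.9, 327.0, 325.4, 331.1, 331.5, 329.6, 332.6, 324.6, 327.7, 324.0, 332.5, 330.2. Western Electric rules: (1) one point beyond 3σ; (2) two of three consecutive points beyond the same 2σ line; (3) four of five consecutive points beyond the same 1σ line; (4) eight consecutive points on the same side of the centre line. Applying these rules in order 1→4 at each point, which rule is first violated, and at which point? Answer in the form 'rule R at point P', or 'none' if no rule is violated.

Zone of each point (C = within 1σ̂, B = 1σ̂–2σ̂, A = 2σ̂–3σ̂, * = beyond 3σ̂; sign = side of CL): 1:-B, 2:-C, 3:-C, 4:+C, 5:+C, 6:+C, 7:+C, 8:-C, 9:-C, 10:-C, 11:+C, 12:+C
No rule fires across all 12 points.

none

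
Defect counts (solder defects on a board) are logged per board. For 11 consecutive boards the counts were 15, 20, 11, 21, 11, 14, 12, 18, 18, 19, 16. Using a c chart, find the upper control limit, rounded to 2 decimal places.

c̄ = (15 + 20 + 11 + 21 + 11 + 14 + 12 + 18 + 18 + 19 + 16) / 11 = 175 / 11 = 15.9091
UCL = c̄ + 3√c̄ = 15.9091 + 3 × √15.9091 = 15.9091 + 3 × 3.9886 = 27.8750

27.87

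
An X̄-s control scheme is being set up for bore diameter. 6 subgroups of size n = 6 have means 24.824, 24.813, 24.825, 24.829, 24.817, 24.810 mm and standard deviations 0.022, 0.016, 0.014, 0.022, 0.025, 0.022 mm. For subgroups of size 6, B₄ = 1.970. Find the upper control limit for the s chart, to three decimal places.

s̄ = (0.022 + 0.016 + 0.014 + 0.022 + 0.025 + 0.022) / 6 = 0.0202
UCL_s = B₄·s̄ = 1.970 × 0.0202 = 0.0397

0.040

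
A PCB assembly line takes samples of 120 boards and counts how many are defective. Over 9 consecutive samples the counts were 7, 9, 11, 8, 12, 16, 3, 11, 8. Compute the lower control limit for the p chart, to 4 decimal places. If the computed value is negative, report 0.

p̄ = Σdᵢ / (k·n) = 85 / (9 × 120) = 0.07870
LCL = p̄ − 3·√(p̄(1−p̄)/n) = 0.07870 − 3 × 0.02458 = 0.00496

0.0050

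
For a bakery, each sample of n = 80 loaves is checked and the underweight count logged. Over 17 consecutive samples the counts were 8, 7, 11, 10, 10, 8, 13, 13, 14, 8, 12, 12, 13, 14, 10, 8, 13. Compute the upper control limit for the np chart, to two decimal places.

20.00

p̄ = Σdᵢ / (k·n) = 184 / (17 × 80) = 0.13529
UCL = np̄ + 3·√(np̄(1−p̄)) = 10.8235 + 3 × √(10.8235×0.86471) = 10.8235 + 3 × 3.0593 = 20.0014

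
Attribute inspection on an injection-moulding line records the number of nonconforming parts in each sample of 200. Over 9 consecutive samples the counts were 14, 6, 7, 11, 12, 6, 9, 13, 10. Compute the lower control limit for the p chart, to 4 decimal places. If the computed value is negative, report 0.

p̄ = Σdᵢ / (k·n) = 88 / (9 × 200) = 0.04889
LCL = p̄ − 3·√(p̄(1−p̄)/n) = 0.04889 − 3 × 0.01525 = 0.00315

0.0031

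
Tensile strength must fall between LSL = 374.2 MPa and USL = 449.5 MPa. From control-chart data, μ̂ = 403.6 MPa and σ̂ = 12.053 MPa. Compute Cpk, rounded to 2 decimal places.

Cpu = (USL − μ̂) / (3σ̂) = (449.5 − 403.6) / (3 × 12.053) = 1.2694; Cpl = (μ̂ − LSL) / (3σ̂) = (403.6 − 374.2) / (3 × 12.053) = 0.8131; Cpk = min(Cpu, Cpl) = 0.8131

0.81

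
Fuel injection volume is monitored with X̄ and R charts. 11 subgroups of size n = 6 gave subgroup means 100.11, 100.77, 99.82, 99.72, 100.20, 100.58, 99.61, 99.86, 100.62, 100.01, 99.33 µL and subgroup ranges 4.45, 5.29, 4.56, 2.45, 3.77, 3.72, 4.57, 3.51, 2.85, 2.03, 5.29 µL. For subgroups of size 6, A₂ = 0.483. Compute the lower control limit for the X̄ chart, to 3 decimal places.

98.192

X̄̄ = (100.11 + 100.77 + 99.82 + 99.72 + 100.20 + 100.58 + 99.61 + 99.86 + 100.62 + 100.01 + 99.33) / 11 = 1100.6300 / 11 = 100.0573
R̄ = (4.45 + 5.29 + 4.56 + 2.45 + 3.77 + 3.72 + 4.57 + 3.51 + 2.85 + 2.03 + 5.29) / 11 = 42.4900 / 11 = 3.8627
LCL = X̄̄ − A₂·R̄ = 100.0573 − 0.483 × 3.8627 = 98.1916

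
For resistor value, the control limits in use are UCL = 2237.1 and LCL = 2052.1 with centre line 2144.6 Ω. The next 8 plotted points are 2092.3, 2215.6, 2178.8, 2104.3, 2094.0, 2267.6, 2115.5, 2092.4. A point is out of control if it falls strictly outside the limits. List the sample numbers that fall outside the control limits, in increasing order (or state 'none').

Compare each point to [2052.1, 2237.1]: sample 6 = 2267.6 > UCL.

6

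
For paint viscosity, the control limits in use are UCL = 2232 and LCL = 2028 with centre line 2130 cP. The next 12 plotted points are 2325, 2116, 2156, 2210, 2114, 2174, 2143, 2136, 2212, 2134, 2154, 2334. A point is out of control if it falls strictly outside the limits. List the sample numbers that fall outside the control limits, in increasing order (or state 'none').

Compare each point to [2028, 2232]: sample 1 = 2325 > UCL; sample 12 = 2334 > UCL.

1, 12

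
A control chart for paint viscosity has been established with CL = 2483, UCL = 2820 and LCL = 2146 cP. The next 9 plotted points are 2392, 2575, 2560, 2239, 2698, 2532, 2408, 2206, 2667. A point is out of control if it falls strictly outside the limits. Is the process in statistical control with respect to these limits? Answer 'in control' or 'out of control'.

All 9 points lie within [2146, 2820].

in control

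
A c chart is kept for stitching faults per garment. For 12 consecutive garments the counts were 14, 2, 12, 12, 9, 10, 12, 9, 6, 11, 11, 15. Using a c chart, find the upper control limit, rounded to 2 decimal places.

19.85

c̄ = (14 + 2 + 12 + 12 + 9 + 10 + 12 + 9 + 6 + 11 + 11 + 15) / 12 = 123 / 12 = 10.2500
UCL = c̄ + 3√c̄ = 10.2500 + 3 × √10.2500 = 10.2500 + 3 × 3.2016 = 19.8547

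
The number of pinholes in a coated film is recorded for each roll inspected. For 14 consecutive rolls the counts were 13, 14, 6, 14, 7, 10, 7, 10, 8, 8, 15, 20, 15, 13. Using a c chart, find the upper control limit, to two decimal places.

c̄ = (13 + 14 + 6 + 14 + 7 + 10 + 7 + 10 + 8 + 8 + 15 + 20 + 15 + 13) / 14 = 160 / 14 = 11.4286
UCL = c̄ + 3√c̄ = 11.4286 + 3 × √11.4286 = 11.4286 + 3 × 3.3806 = 21.5704

21.57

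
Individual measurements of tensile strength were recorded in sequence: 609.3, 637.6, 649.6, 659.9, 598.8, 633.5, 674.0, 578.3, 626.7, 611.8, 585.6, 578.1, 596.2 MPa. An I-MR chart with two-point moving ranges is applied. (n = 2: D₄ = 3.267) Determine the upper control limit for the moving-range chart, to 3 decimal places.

108.274

Moving ranges: 28.3, 12.0, 10.3, 61.1, 34.7, 40.5, 95.7, 48.4, 14.9, 26.2, 7.5, 18.1; M̄R̄ = 397.7000 / 12 = 33.1417
UCL_MR = D₄·M̄R̄ = 3.267 × 33.1417 = 108.2738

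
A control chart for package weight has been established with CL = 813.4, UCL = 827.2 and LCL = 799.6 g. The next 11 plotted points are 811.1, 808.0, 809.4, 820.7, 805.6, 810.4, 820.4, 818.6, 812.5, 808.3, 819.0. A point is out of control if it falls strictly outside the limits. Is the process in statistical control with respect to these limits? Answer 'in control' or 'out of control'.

All 11 points lie within [799.6, 827.2].

in control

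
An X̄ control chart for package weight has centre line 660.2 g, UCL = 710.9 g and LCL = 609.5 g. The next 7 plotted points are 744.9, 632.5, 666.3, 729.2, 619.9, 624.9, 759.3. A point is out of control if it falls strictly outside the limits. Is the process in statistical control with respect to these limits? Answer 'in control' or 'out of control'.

Compare each point to [609.5, 710.9]: sample 1 = 744.9 > UCL; sample 4 = 729.2 > UCL; sample 7 = 759.3 > UCL.

out of control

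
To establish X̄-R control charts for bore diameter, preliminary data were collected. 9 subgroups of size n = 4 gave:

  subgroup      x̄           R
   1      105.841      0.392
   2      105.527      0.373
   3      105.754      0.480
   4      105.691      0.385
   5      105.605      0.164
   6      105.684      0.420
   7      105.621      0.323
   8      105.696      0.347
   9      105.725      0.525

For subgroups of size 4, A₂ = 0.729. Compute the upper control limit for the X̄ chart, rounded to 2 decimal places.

X̄̄ = (105.841 + 105.527 + 105.754 + 105.691 + 105.605 + 105.684 + 105.621 + 105.696 + 105.725) / 9 = 951.1440 / 9 = 105.6827
R̄ = (0.392 + 0.373 + 0.480 + 0.385 + 0.164 + 0.420 + 0.323 + 0.347 + 0.525) / 9 = 3.4090 / 9 = 0.3788
UCL = X̄̄ + A₂·R̄ = 105.6827 + 0.729 × 0.3788 = 105.9588

105.96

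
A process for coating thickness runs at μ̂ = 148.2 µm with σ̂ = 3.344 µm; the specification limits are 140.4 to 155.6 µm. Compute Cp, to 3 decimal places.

0.758

Cp = (USL − LSL) / (6σ̂) = (155.6 − 140.4) / (6 × 3.344) = 15.2000 / 20.0640 = 0.7576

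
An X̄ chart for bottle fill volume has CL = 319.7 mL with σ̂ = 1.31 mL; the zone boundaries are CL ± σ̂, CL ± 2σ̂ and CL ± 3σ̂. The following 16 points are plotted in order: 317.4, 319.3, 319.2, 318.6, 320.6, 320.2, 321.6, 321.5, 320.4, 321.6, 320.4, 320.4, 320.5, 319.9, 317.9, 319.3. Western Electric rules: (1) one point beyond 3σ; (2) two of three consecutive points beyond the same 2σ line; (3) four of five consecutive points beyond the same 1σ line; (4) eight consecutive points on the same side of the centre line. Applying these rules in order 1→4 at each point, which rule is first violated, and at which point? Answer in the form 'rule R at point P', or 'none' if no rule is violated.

rule 4 at point 12

Zone of each point (C = within 1σ̂, B = 1σ̂–2σ̂, A = 2σ̂–3σ̂, * = beyond 3σ̂; sign = side of CL): 1:-B, 2:-C, 3:-C, 4:-C, 5:+C, 6:+C, 7:+B, 8:+B, 9:+C, 10:+B, 11:+C, 12:+C, 13:+C, 14:+C, 15:-B, 16:-C
Rule 4 (eight consecutive points on the same side of the centre line) is satisfied at point 12.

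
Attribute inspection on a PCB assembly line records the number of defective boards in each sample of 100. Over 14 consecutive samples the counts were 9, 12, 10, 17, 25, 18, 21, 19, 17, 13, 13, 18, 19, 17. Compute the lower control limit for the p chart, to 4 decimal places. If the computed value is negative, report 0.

p̄ = Σdᵢ / (k·n) = 228 / (14 × 100) = 0.16286
LCL = p̄ − 3·√(p̄(1−p̄)/n) = 0.16286 − 3 × 0.03692 = 0.05209

0.0521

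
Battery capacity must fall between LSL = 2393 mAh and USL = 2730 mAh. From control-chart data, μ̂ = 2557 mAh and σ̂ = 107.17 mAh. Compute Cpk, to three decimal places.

Cpu = (USL − μ̂) / (3σ̂) = (2730 − 2557) / (3 × 107.17) = 0.5381; Cpl = (μ̂ − LSL) / (3σ̂) = (2557 − 2393) / (3 × 107.17) = 0.5101; Cpk = min(Cpu, Cpl) = 0.5101

0.510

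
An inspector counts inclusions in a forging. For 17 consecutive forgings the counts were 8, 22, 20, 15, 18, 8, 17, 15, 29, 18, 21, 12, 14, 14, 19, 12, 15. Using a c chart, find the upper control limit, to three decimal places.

28.404

c̄ = (8 + 22 + 20 + 15 + 18 + 8 + 17 + 15 + 29 + 18 + 21 + 12 + 14 + 14 + 19 + 12 + 15) / 17 = 277 / 17 = 16.2941
UCL = c̄ + 3√c̄ = 16.2941 + 3 × √16.2941 = 16.2941 + 3 × 4.0366 = 28.4039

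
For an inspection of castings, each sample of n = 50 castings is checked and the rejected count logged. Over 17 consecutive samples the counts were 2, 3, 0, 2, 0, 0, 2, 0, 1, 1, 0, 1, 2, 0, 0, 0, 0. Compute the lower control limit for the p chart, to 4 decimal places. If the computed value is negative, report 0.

0.0000

p̄ = Σdᵢ / (k·n) = 14 / (17 × 50) = 0.01647
LCL = p̄ − 3·√(p̄(1−p̄)/n) = 0.01647 − 3 × 0.01800 = -0.03753 → 0 (negative, so LCL = 0)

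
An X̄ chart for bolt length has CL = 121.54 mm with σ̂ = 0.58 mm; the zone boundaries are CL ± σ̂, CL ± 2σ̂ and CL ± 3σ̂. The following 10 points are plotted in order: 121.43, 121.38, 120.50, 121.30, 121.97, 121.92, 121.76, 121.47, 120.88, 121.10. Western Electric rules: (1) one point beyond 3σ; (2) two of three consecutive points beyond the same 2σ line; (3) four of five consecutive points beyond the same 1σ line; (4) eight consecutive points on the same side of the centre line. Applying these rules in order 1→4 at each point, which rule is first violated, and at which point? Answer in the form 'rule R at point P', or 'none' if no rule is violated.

Zone of each point (C = within 1σ̂, B = 1σ̂–2σ̂, A = 2σ̂–3σ̂, * = beyond 3σ̂; sign = side of CL): 1:-C, 2:-C, 3:-B, 4:-C, 5:+C, 6:+C, 7:+C, 8:-C, 9:-B, 10:-C
No rule fires across all 10 points.

none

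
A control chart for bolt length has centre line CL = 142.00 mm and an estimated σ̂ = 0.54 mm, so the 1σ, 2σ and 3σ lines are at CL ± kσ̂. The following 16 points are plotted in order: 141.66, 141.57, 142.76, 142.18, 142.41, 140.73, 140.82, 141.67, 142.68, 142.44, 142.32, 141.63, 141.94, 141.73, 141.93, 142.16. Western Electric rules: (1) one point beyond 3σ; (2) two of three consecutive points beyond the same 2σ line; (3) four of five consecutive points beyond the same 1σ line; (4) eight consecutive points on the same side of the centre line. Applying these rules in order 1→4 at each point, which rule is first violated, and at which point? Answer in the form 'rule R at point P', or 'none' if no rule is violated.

rule 2 at point 7

Zone of each point (C = within 1σ̂, B = 1σ̂–2σ̂, A = 2σ̂–3σ̂, * = beyond 3σ̂; sign = side of CL): 1:-C, 2:-C, 3:+B, 4:+C, 5:+C, 6:-A, 7:-A, 8:-C, 9:+B, 10:+C, 11:+C, 12:-C, 13:-C, 14:-C, 15:-C, 16:+C
Rule 2 (two of three consecutive points beyond the same 2σ limit) is satisfied at point 7.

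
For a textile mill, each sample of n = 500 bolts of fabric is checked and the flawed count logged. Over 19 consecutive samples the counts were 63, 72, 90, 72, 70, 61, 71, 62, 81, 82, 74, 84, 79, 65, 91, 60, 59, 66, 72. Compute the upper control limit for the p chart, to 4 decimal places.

0.1918

p̄ = Σdᵢ / (k·n) = 1374 / (19 × 500) = 0.14463
UCL = p̄ + 3·√(p̄(1−p̄)/n) = 0.14463 + 3 × √(0.14463×0.85537/500) = 0.14463 + 3 × 0.01573 = 0.19182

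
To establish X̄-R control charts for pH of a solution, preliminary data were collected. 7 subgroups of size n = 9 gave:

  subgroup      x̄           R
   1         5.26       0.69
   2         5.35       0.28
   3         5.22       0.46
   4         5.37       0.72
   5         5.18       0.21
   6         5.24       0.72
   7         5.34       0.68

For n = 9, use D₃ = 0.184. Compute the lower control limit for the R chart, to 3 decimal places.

0.099

R̄ = (0.69 + 0.28 + 0.46 + 0.72 + 0.21 + 0.72 + 0.68) / 7 = 3.7600 / 7 = 0.5371
LCL_R = D₃·R̄ = 0.184 × 0.5371 = 0.0988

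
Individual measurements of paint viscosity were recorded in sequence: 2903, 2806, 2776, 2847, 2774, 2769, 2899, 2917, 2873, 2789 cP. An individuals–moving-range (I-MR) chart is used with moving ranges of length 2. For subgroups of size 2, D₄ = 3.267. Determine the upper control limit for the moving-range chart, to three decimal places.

Moving ranges: 97, 30, 71, 73, 5, 130, 18, 44, 84; M̄R̄ = 552.0000 / 9 = 61.3333
UCL_MR = D₄·M̄R̄ = 3.267 × 61.3333 = 200.3760

200.376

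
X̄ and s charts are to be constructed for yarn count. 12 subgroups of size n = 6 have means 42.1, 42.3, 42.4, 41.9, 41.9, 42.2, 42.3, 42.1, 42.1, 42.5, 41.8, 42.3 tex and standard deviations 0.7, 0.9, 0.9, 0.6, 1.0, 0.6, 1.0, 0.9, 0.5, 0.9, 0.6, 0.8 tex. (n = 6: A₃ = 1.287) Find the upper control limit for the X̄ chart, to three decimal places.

43.166

X̄̄ = (42.1 + 42.3 + 42.4 + 41.9 + 41.9 + 42.2 + 42.3 + 42.1 + 42.1 + 42.5 + 41.8 + 42.3) / 12 = 42.1583
s̄ = (0.7 + 0.9 + 0.9 + 0.6 + 1.0 + 0.6 + 1.0 + 0.9 + 0.5 + 0.9 + 0.6 + 0.8) / 12 = 0.7833
UCL = X̄̄ + A₃·s̄ = 42.1583 + 1.287 × 0.7833 = 43.1665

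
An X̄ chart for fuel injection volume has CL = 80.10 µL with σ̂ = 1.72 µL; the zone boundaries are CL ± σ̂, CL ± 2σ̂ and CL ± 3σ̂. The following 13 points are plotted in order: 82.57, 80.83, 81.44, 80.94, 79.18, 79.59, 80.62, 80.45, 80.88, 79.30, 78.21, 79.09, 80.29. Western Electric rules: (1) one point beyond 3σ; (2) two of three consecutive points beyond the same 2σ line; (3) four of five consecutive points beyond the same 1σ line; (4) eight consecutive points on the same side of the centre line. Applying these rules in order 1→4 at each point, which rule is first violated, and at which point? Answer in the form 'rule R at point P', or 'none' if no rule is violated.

none

Zone of each point (C = within 1σ̂, B = 1σ̂–2σ̂, A = 2σ̂–3σ̂, * = beyond 3σ̂; sign = side of CL): 1:+B, 2:+C, 3:+C, 4:+C, 5:-C, 6:-C, 7:+C, 8:+C, 9:+C, 10:-C, 11:-B, 12:-C, 13:+C
No rule fires across all 13 points.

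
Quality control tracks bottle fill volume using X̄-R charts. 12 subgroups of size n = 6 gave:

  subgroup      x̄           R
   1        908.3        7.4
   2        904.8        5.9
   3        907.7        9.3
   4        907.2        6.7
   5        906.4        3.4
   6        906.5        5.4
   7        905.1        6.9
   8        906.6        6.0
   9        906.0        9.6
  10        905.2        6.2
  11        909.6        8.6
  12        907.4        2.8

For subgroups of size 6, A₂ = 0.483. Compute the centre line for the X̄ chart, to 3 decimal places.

906.733

X̄̄ = (908.3 + 904.8 + 907.7 + 907.2 + 906.4 + 906.5 + 905.1 + 906.6 + 906.0 + 905.2 + 909.6 + 907.4) / 12 = 10880.8000 / 12 = 906.7333
CL = X̄̄ = 906.7333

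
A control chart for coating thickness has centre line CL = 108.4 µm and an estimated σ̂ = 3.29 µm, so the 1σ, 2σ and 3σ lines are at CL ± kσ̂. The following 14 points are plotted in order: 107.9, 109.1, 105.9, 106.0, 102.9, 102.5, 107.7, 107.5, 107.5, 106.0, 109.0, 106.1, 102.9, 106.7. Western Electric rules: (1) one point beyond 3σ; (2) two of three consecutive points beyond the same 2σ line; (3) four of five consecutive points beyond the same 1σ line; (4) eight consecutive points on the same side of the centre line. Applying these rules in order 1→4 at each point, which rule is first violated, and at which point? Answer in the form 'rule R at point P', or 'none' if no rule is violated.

rule 4 at point 10

Zone of each point (C = within 1σ̂, B = 1σ̂–2σ̂, A = 2σ̂–3σ̂, * = beyond 3σ̂; sign = side of CL): 1:-C, 2:+C, 3:-C, 4:-C, 5:-B, 6:-B, 7:-C, 8:-C, 9:-C, 10:-C, 11:+C, 12:-C, 13:-B, 14:-C
Rule 4 (eight consecutive points on the same side of the centre line) is satisfied at point 10.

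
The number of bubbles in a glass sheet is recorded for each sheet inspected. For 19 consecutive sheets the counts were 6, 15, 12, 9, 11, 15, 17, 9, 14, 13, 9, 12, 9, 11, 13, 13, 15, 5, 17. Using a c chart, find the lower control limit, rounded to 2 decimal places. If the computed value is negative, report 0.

1.52

c̄ = (6 + 15 + 12 + 9 + 11 + 15 + 17 + 9 + 14 + 13 + 9 + 12 + 9 + 11 + 13 + 13 + 15 + 5 + 17) / 19 = 225 / 19 = 11.8421
LCL = c̄ − 3√c̄ = 11.8421 − 3 × 3.4412 = 1.5184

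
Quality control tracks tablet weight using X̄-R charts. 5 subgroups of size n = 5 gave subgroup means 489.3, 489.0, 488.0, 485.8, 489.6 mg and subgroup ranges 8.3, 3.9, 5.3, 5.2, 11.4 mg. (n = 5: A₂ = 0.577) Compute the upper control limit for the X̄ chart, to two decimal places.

X̄̄ = (489.3 + 489.0 + 488.0 + 485.8 + 489.6) / 5 = 2441.7000 / 5 = 488.3400
R̄ = (8.3 + 3.9 + 5.3 + 5.2 + 11.4) / 5 = 34.1000 / 5 = 6.8200
UCL = X̄̄ + A₂·R̄ = 488.3400 + 0.577 × 6.8200 = 492.2751

492.28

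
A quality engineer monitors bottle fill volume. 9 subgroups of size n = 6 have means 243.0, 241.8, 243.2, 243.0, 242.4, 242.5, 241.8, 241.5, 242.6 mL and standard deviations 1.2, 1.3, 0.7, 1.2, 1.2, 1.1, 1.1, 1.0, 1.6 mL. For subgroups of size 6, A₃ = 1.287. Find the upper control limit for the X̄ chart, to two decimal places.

X̄̄ = (243.0 + 241.8 + 243.2 + 243.0 + 242.4 + 242.5 + 241.8 + 241.5 + 242.6) / 9 = 242.4222
s̄ = (1.2 + 1.3 + 0.7 + 1.2 + 1.2 + 1.1 + 1.1 + 1.0 + 1.6) / 9 = 1.1556
UCL = X̄̄ + A₃·s̄ = 242.4222 + 1.287 × 1.1556 = 243.9094

243.91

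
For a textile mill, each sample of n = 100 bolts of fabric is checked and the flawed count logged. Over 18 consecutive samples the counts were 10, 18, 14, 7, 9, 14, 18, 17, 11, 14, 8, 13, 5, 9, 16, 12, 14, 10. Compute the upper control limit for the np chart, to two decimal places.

p̄ = Σdᵢ / (k·n) = 219 / (18 × 100) = 0.12167
UCL = np̄ + 3·√(np̄(1−p̄)) = 12.1667 + 3 × √(12.1667×0.87833) = 12.1667 + 3 × 3.2690 = 21.9737

21.97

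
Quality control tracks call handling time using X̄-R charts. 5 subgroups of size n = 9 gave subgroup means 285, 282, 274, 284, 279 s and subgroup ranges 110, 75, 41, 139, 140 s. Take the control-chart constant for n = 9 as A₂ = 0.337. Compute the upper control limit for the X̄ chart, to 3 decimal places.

314.837

X̄̄ = (285 + 282 + 274 + 284 + 279) / 5 = 1404.0000 / 5 = 280.8000
R̄ = (110 + 75 + 41 + 139 + 140) / 5 = 505.0000 / 5 = 101.0000
UCL = X̄̄ + A₂·R̄ = 280.8000 + 0.337 × 101.0000 = 314.8370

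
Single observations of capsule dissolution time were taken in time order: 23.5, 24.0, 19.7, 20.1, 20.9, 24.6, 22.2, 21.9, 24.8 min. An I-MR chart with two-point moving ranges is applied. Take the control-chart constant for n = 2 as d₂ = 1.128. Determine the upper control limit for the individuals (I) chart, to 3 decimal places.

27.498

X̄ = (23.5 + 24.0 + 19.7 + 20.1 + 20.9 + 24.6 + 22.2 + 21.9 + 24.8) / 9 = 22.4111
Moving ranges: 0.5, 4.3, 0.4, 0.8, 3.7, 2.4, 0.3, 2.9; M̄R̄ = 15.3000 / 8 = 1.9125
UCL = X̄ + 3·M̄R̄/d₂ = 22.4111 + 3 × 1.9125 / 1.128 = 27.4975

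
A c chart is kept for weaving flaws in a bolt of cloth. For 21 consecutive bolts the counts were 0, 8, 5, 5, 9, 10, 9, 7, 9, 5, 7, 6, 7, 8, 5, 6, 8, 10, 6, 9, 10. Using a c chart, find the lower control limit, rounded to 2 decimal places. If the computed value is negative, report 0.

0.00

c̄ = (0 + 8 + 5 + 5 + 9 + 10 + 9 + 7 + 9 + 5 + 7 + 6 + 7 + 8 + 5 + 6 + 8 + 10 + 6 + 9 + 10) / 21 = 149 / 21 = 7.0952
LCL = c̄ − 3√c̄ = 7.0952 − 3 × 2.6637 = -0.8958 → 0 (cannot be negative)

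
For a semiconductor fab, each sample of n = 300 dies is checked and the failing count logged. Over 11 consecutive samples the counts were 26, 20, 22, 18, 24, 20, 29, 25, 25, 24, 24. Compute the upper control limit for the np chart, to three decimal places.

p̄ = Σdᵢ / (k·n) = 257 / (11 × 300) = 0.07788
UCL = np̄ + 3·√(np̄(1−p̄)) = 23.3636 + 3 × √(23.3636×0.92212) = 23.3636 + 3 × 4.6416 = 37.2883

37.288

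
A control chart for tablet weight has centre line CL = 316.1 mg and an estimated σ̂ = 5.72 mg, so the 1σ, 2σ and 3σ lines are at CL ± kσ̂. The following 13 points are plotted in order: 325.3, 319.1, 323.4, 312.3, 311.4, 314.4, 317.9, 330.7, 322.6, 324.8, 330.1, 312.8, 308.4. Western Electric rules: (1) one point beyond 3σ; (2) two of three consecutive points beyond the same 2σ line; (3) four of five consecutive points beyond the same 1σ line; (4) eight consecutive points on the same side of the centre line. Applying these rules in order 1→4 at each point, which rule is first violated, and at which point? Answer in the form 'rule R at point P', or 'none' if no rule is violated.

Zone of each point (C = within 1σ̂, B = 1σ̂–2σ̂, A = 2σ̂–3σ̂, * = beyond 3σ̂; sign = side of CL): 1:+B, 2:+C, 3:+B, 4:-C, 5:-C, 6:-C, 7:+C, 8:+A, 9:+B, 10:+B, 11:+A, 12:-C, 13:-B
Rule 3 (four of five consecutive points beyond the same 1σ limit) is satisfied at point 11.

rule 3 at point 11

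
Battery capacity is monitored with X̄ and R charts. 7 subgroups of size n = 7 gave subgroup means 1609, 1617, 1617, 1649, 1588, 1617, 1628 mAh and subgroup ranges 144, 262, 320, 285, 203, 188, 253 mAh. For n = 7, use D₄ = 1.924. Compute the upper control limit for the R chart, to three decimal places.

R̄ = (144 + 262 + 320 + 285 + 203 + 188 + 253) / 7 = 1655.0000 / 7 = 236.4286
UCL_R = D₄·R̄ = 1.924 × 236.4286 = 454.8886

454.889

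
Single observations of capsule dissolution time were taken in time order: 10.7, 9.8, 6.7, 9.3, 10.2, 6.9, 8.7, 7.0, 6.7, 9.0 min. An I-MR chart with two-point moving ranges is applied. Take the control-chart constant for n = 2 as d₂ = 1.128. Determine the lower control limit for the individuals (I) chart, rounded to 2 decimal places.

X̄ = (10.7 + 9.8 + 6.7 + 9.3 + 10.2 + 6.9 + 8.7 + 7.0 + 6.7 + 9.0) / 10 = 8.5000
Moving ranges: 0.9, 3.1, 2.6, 0.9, 3.3, 1.8, 1.7, 0.3, 2.3; M̄R̄ = 16.9000 / 9 = 1.8778
LCL = X̄ − 3·M̄R̄/d₂ = 8.5000 − 3 × 1.8778 / 1.128 = 3.5059

3.51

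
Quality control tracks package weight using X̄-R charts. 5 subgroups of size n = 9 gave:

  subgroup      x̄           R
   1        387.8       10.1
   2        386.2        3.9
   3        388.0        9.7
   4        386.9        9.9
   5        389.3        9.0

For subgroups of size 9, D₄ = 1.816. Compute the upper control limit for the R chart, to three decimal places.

R̄ = (10.1 + 3.9 + 9.7 + 9.9 + 9.0) / 5 = 42.6000 / 5 = 8.5200
UCL_R = D₄·R̄ = 1.816 × 8.5200 = 15.4723

15.472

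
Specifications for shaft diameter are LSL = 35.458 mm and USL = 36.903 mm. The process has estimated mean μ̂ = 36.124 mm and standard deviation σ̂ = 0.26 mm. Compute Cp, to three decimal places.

Cp = (USL − LSL) / (6σ̂) = (36.903 − 35.458) / (6 × 0.26) = 1.4450 / 1.5600 = 0.9263

0.926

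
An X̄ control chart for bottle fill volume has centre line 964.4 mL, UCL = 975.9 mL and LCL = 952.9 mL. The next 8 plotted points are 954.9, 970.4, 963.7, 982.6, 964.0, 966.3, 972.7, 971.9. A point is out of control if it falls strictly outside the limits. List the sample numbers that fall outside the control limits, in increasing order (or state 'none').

Compare each point to [952.9, 975.9]: sample 4 = 982.6 > UCL.

4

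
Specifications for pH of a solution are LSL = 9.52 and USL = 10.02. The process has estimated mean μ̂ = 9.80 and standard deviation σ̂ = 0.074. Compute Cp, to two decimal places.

1.13

Cp = (USL − LSL) / (6σ̂) = (10.02 − 9.52) / (6 × 0.074) = 0.5000 / 0.4440 = 1.1261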